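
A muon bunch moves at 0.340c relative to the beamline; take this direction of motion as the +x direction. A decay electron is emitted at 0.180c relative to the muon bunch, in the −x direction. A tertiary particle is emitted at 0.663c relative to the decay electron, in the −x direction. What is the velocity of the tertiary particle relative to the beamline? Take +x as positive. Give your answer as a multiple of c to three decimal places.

-0.555c

Apply u = (u' + v)/(1 + u'v/c²) successively, working outward toward the beamline.
Start: velocity of the muon bunch relative to the beamline = 0.3400c.
Compose with the decay electron (u' = -0.180 in the muon bunch frame): u_1 = (-0.180 + 0.340) / (1 + (-0.180)·0.340) = 0.1600/0.9388 = 0.1704.
Compose with the tertiary particle (u' = -0.663 in the decay electron frame): u_2 = (-0.663 + 0.170) / (1 + (-0.663)·0.170) = -0.4926/0.8870 = -0.5553.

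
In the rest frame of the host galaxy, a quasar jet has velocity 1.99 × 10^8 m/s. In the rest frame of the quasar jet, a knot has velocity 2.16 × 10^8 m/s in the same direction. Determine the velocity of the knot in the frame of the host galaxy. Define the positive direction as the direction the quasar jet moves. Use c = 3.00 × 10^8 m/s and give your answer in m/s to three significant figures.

2.81 × 10^8 m/s

In units of c (dividing by 3.00 × 10^8 m/s): v = 0.663, u' = 0.720.
u = (u' + v)/(1 + u'v/c²):
u = (0.720 + 0.663) / (1 + 0.720·0.663) = 1.3833/1.4776 = 0.9362
(Galilean addition would give +1.383c, exceeding c.)
Converting back: u = 0.9362 × 3.00 × 10^8 m/s.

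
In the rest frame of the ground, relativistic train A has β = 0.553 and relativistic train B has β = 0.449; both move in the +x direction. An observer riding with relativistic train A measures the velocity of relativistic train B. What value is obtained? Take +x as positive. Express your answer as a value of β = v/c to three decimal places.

β = -0.138

β_A = 0.553, β_B = 0.449.
Transform to A's frame with the inverse velocity-addition law: u' = (u − v)/(1 − uv/c²), taking u = β_B and v = β_A.
u' = (0.449 − 0.553) / (1 − (0.553)(0.449)) = -0.1040/0.7517 = -0.1384.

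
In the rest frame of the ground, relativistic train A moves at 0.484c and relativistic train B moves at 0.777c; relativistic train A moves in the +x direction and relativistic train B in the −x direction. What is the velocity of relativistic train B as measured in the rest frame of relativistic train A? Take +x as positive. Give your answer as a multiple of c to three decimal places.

β_A = 0.484, β_B = -0.777.
Transform to A's frame with the inverse velocity-addition law: u' = (u − v)/(1 − uv/c²), taking u = β_B and v = β_A.
u' = (-0.777 − 0.484) / (1 − (0.484)(-0.777)) = -1.2610/1.3761 = -0.9164.

-0.916c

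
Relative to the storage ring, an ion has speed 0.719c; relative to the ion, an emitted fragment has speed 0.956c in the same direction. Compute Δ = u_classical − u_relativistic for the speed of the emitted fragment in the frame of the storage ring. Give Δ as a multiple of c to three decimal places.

Δ = 0.682c

Galilean: u_cl = 0.956 + 0.719 = 1.6750.
Relativistic: u_rel = (0.956 + 0.719) / (1 + 0.956·0.719) = 1.6750/1.6874 = 0.9927.
Δ = 1.6750 − 0.9927 = 0.6823.
(The classical prediction exceeds c; the relativistic result does not.)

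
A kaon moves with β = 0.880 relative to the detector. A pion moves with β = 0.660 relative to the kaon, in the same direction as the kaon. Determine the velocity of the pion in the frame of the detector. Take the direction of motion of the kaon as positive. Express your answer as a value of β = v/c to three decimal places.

β = 0.974

With v = 0.880 and u' = 0.660 (in units of c),
u = (u' + v)/(1 + u'v/c²):
u = (0.660 + 0.880) / (1 + 0.660·0.880) = 1.5400/1.5808 = 0.9742
(Galilean addition would give +1.540c, exceeding c.)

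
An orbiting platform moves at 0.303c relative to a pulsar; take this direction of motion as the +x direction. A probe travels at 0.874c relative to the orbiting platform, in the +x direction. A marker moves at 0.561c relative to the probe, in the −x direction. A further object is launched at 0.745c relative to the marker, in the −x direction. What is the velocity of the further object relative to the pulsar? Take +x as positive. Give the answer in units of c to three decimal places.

Apply u = (u' + v)/(1 + u'v/c²) successively, working outward toward the pulsar.
Start: velocity of the orbiting platform relative to the pulsar = 0.3030c.
Compose with the probe (u' = 0.874 in the orbiting platform frame): u_1 = (0.874 + 0.303) / (1 + 0.874·0.303) = 1.1770/1.2648 = 0.9306.
Compose with the marker (u' = -0.561 in the probe frame): u_2 = (-0.561 + 0.931) / (1 + (-0.561)·0.931) = 0.3696/0.4780 = 0.7732.
Compose with the further object (u' = -0.745 in the marker frame): u_3 = (-0.745 + 0.773) / (1 + (-0.745)·0.773) = 0.0282/0.4239 = 0.0666.

+0.067c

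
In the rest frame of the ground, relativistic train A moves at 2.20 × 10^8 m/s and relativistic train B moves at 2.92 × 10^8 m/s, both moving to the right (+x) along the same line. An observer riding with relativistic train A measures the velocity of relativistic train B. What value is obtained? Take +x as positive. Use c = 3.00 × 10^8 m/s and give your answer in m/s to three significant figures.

β_A = 0.733, β_B = 0.973 (dividing each by c = 3.00 × 10^8 m/s).
Transform to A's frame with the inverse velocity-addition law: u' = (u − v)/(1 − uv/c²), taking u = β_B and v = β_A.
u' = (0.973 − 0.733) / (1 − (0.733)(0.973)) = 0.2400/0.2862 = 0.8385.
u' = 0.8385 × 3.00 × 10^8 m/s.

+2.52 × 10^8 m/s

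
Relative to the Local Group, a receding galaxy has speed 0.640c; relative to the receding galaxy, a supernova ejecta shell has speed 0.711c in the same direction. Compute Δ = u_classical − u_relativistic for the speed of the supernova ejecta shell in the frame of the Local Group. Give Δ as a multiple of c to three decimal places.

Galilean: u_cl = 0.711 + 0.640 = 1.3510.
Relativistic: u_rel = (0.711 + 0.640) / (1 + 0.711·0.640) = 1.3510/1.4550 = 0.9285.
Δ = 1.3510 − 0.9285 = 0.4225.
(The classical prediction exceeds c; the relativistic result does not.)

Δ = 0.423c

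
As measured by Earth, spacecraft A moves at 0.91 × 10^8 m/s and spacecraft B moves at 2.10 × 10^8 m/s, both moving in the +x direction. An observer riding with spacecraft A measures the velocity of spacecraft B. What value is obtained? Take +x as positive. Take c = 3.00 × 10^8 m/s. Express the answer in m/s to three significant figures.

+1.51 × 10^8 m/s

β_A = 0.303, β_B = 0.700 (dividing each by c = 3.00 × 10^8 m/s).
Transform to A's frame with the inverse velocity-addition law: u' = (u − v)/(1 − uv/c²), taking u = β_B and v = β_A.
u' = (0.700 − 0.303) / (1 − (0.303)(0.700)) = 0.3967/0.7877 = 0.5036.
u' = 0.5036 × 3.00 × 10^8 m/s.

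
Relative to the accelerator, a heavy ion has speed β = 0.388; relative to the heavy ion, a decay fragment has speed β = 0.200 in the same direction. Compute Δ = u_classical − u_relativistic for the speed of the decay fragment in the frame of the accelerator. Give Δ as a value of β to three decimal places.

Δ = 0.042

Galilean: u_cl = 0.200 + 0.388 = 0.5880.
Relativistic: u_rel = (0.200 + 0.388) / (1 + 0.200·0.388) = 0.5880/1.0776 = 0.5457.
Δ = 0.5880 − 0.5457 = 0.0423.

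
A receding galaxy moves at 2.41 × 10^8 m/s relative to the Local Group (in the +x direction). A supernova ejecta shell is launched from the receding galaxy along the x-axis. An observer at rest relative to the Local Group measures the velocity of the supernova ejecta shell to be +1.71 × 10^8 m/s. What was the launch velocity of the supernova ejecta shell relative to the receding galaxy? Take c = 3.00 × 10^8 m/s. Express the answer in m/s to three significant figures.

-1.29 × 10^8 m/s

v = 0.803c, u = 0.570c.
Invert the composition law: u' = (u − v)/(1 − uv/c²).
u' = (0.570 − 0.803) / (1 − (0.570)(0.803)) = -0.2333/0.5421 = -0.4304.
u' = -0.4304 × 3.00 × 10^8 m/s.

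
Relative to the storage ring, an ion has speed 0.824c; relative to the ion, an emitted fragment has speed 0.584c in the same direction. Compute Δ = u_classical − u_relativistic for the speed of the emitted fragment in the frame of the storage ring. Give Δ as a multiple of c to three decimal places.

Δ = 0.457c

Galilean: u_cl = 0.584 + 0.824 = 1.4080.
Relativistic: u_rel = (0.584 + 0.824) / (1 + 0.584·0.824) = 1.4080/1.4812 = 0.9506.
Δ = 1.4080 − 0.9506 = 0.4574.
(The classical prediction exceeds c; the relativistic result does not.)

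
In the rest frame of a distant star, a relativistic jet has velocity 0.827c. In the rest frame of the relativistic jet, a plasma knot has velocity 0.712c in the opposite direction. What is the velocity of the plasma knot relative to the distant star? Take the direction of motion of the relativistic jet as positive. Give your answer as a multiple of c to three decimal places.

+0.280c

With v = 0.827 and u' = -0.712 (in units of c),
u = (u' + v)/(1 + u'v/c²):
u = (-0.712 + 0.827) / (1 + (-0.712)·0.827) = 0.1150/0.4112 = 0.2797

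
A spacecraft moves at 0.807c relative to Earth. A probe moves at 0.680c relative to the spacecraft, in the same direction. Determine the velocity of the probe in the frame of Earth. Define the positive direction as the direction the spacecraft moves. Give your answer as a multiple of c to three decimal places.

With v = 0.807 and u' = 0.680 (in units of c),
u = (u' + v)/(1 + u'v/c²):
u = (0.680 + 0.807) / (1 + 0.680·0.807) = 1.4870/1.5488 = 0.9601
(Galilean addition would give +1.487c, exceeding c.)

0.960c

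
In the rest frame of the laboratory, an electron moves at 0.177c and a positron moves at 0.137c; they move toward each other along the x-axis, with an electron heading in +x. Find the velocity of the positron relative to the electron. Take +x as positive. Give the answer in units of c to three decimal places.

-0.307c

β_A = 0.177, β_B = -0.137.
Transform to A's frame with the inverse velocity-addition law: u' = (u − v)/(1 − uv/c²), taking u = β_B and v = β_A.
u' = (-0.137 − 0.177) / (1 − (0.177)(-0.137)) = -0.3140/1.0242 = -0.3066.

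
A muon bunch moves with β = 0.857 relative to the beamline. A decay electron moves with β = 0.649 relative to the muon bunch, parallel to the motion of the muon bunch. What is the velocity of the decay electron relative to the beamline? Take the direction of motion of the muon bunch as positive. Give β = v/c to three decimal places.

With v = 0.857 and u' = 0.649 (in units of c),
u = (u' + v)/(1 + u'v/c²):
u = (0.649 + 0.857) / (1 + 0.649·0.857) = 1.5060/1.5562 = 0.9677
(Galilean addition would give +1.506c, exceeding c.)

β = 0.968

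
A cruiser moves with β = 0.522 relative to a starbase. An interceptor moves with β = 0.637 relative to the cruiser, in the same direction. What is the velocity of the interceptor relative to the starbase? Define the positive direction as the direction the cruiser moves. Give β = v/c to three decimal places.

β = 0.870

With v = 0.522 and u' = 0.637 (in units of c),
u = (u' + v)/(1 + u'v/c²):
u = (0.637 + 0.522) / (1 + 0.637·0.522) = 1.1590/1.3325 = 0.8698
(Galilean addition would give +1.159c, exceeding c.)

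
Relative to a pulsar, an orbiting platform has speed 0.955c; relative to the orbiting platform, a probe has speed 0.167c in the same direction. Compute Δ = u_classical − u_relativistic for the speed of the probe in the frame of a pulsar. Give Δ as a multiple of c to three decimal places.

Δ = 0.154c

Galilean: u_cl = 0.167 + 0.955 = 1.1220.
Relativistic: u_rel = (0.167 + 0.955) / (1 + 0.167·0.955) = 1.1220/1.1595 = 0.9677.
Δ = 1.1220 − 0.9677 = 0.1543.
(The classical prediction exceeds c; the relativistic result does not.)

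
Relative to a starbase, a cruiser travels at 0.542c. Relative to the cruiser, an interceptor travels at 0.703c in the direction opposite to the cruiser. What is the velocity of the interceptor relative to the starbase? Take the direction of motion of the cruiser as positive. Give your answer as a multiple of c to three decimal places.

-0.260c

With v = 0.542 and u' = -0.703 (in units of c),
u = (u' + v)/(1 + u'v/c²):
u = (-0.703 + 0.542) / (1 + (-0.703)·0.542) = -0.1610/0.6190 = -0.2601
(Galilean addition would give -0.161c.)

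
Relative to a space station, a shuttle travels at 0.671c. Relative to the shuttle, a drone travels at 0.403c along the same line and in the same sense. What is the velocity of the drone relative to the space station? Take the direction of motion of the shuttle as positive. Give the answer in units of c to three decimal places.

0.845c

With v = 0.671 and u' = 0.403 (in units of c),
u = (u' + v)/(1 + u'v/c²):
u = (0.403 + 0.671) / (1 + 0.403·0.671) = 1.0740/1.2704 = 0.8454
(Galilean addition would give +1.074c, exceeding c.)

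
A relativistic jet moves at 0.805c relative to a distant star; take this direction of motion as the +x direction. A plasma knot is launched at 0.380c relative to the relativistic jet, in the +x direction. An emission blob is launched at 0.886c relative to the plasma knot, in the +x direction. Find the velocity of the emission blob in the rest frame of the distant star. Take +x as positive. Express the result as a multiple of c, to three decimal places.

0.994c

Apply u = (u' + v)/(1 + u'v/c²) successively, working outward toward the distant star.
Start: velocity of the relativistic jet relative to the distant star = 0.8050c.
Compose with the plasma knot (u' = 0.380 in the relativistic jet frame): u_1 = (0.380 + 0.805) / (1 + 0.380·0.805) = 1.1850/1.3059 = 0.9074.
Compose with the emission blob (u' = 0.886 in the plasma knot frame): u_2 = (0.886 + 0.907) / (1 + 0.886·0.907) = 1.7934/1.8040 = 0.9941.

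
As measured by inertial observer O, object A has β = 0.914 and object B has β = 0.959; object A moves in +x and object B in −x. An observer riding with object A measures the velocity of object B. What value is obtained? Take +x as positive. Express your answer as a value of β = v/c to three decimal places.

β_A = 0.914, β_B = -0.959.
Transform to A's frame with the inverse velocity-addition law: u' = (u − v)/(1 − uv/c²), taking u = β_B and v = β_A.
u' = (-0.959 − 0.914) / (1 − (0.914)(-0.959)) = -1.8730/1.8765 = -0.9981.

β = -0.998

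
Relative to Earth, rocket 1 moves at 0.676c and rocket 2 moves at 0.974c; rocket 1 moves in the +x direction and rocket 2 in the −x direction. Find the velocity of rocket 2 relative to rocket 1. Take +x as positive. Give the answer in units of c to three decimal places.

β_A = 0.676, β_B = -0.974.
Transform to A's frame with the inverse velocity-addition law: u' = (u − v)/(1 − uv/c²), taking u = β_B and v = β_A.
u' = (-0.974 − 0.676) / (1 − (0.676)(-0.974)) = -1.6500/1.6584 = -0.9949.

-0.995c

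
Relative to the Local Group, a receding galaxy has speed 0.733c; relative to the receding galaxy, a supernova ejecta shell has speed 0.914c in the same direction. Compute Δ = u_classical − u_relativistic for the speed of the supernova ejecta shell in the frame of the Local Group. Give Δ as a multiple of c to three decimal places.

Δ = 0.661c

Galilean: u_cl = 0.914 + 0.733 = 1.6470.
Relativistic: u_rel = (0.914 + 0.733) / (1 + 0.914·0.733) = 1.6470/1.6700 = 0.9862.
Δ = 1.6470 − 0.9862 = 0.6608.
(The classical prediction exceeds c; the relativistic result does not.)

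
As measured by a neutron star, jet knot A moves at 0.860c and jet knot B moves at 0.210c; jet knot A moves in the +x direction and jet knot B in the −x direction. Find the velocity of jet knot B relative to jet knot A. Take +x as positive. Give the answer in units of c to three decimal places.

β_A = 0.860, β_B = -0.210.
Transform to A's frame with the inverse velocity-addition law: u' = (u − v)/(1 − uv/c²), taking u = β_B and v = β_A.
u' = (-0.210 − 0.860) / (1 − (0.860)(-0.210)) = -1.0700/1.1806 = -0.9063.

-0.906c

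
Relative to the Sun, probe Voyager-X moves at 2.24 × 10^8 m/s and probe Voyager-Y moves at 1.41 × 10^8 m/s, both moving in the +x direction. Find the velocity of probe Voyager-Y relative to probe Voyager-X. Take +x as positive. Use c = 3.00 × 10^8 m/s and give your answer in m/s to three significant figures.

-1.28 × 10^8 m/s

β_A = 0.747, β_B = 0.470 (dividing each by c = 3.00 × 10^8 m/s).
Transform to A's frame with the inverse velocity-addition law: u' = (u − v)/(1 − uv/c²), taking u = β_B and v = β_A.
u' = (0.470 − 0.747) / (1 − (0.747)(0.470)) = -0.2767/0.6491 = -0.4263.
u' = -0.4263 × 3.00 × 10^8 m/s.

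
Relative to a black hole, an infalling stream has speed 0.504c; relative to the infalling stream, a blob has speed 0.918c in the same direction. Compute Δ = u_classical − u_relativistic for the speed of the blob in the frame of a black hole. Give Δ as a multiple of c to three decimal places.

Δ = 0.450c

Galilean: u_cl = 0.918 + 0.504 = 1.4220.
Relativistic: u_rel = (0.918 + 0.504) / (1 + 0.918·0.504) = 1.4220/1.4627 = 0.9722.
Δ = 1.4220 − 0.9722 = 0.4498.
(The classical prediction exceeds c; the relativistic result does not.)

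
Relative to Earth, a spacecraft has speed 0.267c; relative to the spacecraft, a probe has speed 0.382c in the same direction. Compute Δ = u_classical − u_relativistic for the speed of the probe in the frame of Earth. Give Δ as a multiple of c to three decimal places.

Δ = 0.060c

Galilean: u_cl = 0.382 + 0.267 = 0.6490.
Relativistic: u_rel = (0.382 + 0.267) / (1 + 0.382·0.267) = 0.6490/1.1020 = 0.5889.
Δ = 0.6490 − 0.5889 = 0.0601.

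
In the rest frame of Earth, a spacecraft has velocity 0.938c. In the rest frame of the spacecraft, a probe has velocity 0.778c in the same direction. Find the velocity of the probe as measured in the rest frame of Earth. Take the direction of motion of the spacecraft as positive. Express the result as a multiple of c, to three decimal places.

0.992c

With v = 0.938 and u' = 0.778 (in units of c),
u = (u' + v)/(1 + u'v/c²):
u = (0.778 + 0.938) / (1 + 0.778·0.938) = 1.7160/1.7298 = 0.9920
(Galilean addition would give +1.716c, exceeding c.)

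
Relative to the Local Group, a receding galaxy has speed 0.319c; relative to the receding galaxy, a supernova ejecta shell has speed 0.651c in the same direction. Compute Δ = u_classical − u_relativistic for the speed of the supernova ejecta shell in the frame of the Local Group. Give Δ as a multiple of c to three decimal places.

Galilean: u_cl = 0.651 + 0.319 = 0.9700.
Relativistic: u_rel = (0.651 + 0.319) / (1 + 0.651·0.319) = 0.9700/1.2077 = 0.8032.
Δ = 0.9700 − 0.8032 = 0.1668.

Δ = 0.167c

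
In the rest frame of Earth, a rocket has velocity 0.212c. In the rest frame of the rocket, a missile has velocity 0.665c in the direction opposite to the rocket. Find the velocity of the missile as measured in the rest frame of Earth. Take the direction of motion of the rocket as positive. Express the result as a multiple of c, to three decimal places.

With v = 0.212 and u' = -0.665 (in units of c),
u = (u' + v)/(1 + u'v/c²):
u = (-0.665 + 0.212) / (1 + (-0.665)·0.212) = -0.4530/0.8590 = -0.5273

-0.527c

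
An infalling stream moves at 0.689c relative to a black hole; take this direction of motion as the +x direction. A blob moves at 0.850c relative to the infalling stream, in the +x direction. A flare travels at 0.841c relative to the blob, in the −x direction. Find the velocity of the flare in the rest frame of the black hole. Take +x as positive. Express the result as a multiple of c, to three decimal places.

+0.705c

Apply u = (u' + v)/(1 + u'v/c²) successively, working outward toward the black hole.
Start: velocity of the infalling stream relative to the black hole = 0.6890c.
Compose with the blob (u' = 0.850 in the infalling stream frame): u_1 = (0.850 + 0.689) / (1 + 0.850·0.689) = 1.5390/1.5857 = 0.9706.
Compose with the flare (u' = -0.841 in the blob frame): u_2 = (-0.841 + 0.971) / (1 + (-0.841)·0.971) = 0.1296/0.1837 = 0.7052.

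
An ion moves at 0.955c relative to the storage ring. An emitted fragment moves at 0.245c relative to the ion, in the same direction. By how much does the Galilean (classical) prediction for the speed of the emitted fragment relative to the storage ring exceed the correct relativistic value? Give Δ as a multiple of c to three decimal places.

Δ = 0.228c

Galilean: u_cl = 0.245 + 0.955 = 1.2000.
Relativistic: u_rel = (0.245 + 0.955) / (1 + 0.245·0.955) = 1.2000/1.2340 = 0.9725.
Δ = 1.2000 − 0.9725 = 0.2275.
(The classical prediction exceeds c; the relativistic result does not.)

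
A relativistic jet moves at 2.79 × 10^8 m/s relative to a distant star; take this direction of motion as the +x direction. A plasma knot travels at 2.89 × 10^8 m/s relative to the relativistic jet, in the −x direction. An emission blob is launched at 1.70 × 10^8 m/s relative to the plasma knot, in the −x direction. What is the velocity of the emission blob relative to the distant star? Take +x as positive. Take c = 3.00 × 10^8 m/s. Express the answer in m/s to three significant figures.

Apply u = (u' + v)/(1 + u'v/c²) successively, working outward toward the distant star.
(Dividing each given speed by c = 3.00 × 10^8 m/s to work in units of c.)
Start: velocity of the relativistic jet relative to the distant star = 0.9300c.
Compose with the plasma knot (u' = -0.963 in the relativistic jet frame): u_1 = (-0.963 + 0.930) / (1 + (-0.963)·0.930) = -0.0333/0.1041 = -0.3202.
Compose with the emission blob (u' = -0.567 in the plasma knot frame): u_2 = (-0.567 + (-0.320)) / (1 + (-0.567)·(-0.320)) = -0.8869/1.1814 = -0.7507.
So u = -0.7507 × 3.00 × 10^8 m/s.

-2.25 × 10^8 m/s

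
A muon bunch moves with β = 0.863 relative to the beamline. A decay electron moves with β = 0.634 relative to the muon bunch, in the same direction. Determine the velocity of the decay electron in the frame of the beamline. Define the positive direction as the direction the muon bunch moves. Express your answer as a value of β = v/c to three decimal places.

β = 0.968

With v = 0.863 and u' = 0.634 (in units of c),
u = (u' + v)/(1 + u'v/c²):
u = (0.634 + 0.863) / (1 + 0.634·0.863) = 1.4970/1.5471 = 0.9676
(Galilean addition would give +1.497c, exceeding c.)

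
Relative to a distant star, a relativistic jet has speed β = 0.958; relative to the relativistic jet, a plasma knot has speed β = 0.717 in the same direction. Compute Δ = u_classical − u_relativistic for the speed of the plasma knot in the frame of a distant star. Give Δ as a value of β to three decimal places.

Δ = 0.682

Galilean: u_cl = 0.717 + 0.958 = 1.6750.
Relativistic: u_rel = (0.717 + 0.958) / (1 + 0.717·0.958) = 1.6750/1.6869 = 0.9930.
Δ = 1.6750 − 0.9930 = 0.6820.
(The classical prediction exceeds c; the relativistic result does not.)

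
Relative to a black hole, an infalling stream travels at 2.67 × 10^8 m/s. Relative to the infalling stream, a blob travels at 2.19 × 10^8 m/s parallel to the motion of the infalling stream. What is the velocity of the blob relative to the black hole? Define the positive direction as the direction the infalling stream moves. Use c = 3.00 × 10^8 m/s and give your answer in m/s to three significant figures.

In units of c (dividing by 3.00 × 10^8 m/s): v = 0.890, u' = 0.730.
u = (u' + v)/(1 + u'v/c²):
u = (0.730 + 0.890) / (1 + 0.730·0.890) = 1.6200/1.6497 = 0.9820
(Galilean addition would give +1.620c, exceeding c.)
Converting back: u = 0.9820 × 3.00 × 10^8 m/s.

2.95 × 10^8 m/s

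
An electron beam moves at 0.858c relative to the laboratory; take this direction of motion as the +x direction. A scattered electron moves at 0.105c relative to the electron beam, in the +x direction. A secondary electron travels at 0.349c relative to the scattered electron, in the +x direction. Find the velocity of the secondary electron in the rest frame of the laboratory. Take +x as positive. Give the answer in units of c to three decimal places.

Apply u = (u' + v)/(1 + u'v/c²) successively, working outward toward the laboratory.
Start: velocity of the electron beam relative to the laboratory = 0.8580c.
Compose with the scattered electron (u' = 0.105 in the electron beam frame): u_1 = (0.105 + 0.858) / (1 + 0.105·0.858) = 0.9630/1.0901 = 0.8834.
Compose with the secondary electron (u' = 0.349 in the scattered electron frame): u_2 = (0.349 + 0.883) / (1 + 0.349·0.883) = 1.2324/1.3083 = 0.9420.

0.942c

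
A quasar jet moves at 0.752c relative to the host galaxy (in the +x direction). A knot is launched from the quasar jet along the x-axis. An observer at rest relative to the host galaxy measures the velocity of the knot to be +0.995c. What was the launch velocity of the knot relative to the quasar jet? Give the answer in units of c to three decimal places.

Invert the composition law: u' = (u − v)/(1 − uv/c²).
u' = (0.995 − 0.752) / (1 − (0.995)(0.752)) = 0.2430/0.2518 = 0.9652.

+0.965c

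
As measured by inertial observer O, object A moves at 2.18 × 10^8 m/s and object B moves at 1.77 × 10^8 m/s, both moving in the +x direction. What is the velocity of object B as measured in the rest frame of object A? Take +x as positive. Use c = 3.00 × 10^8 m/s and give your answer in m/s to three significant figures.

-7.18 × 10^7 m/s

β_A = 0.727, β_B = 0.590 (dividing each by c = 3.00 × 10^8 m/s).
Transform to A's frame with the inverse velocity-addition law: u' = (u − v)/(1 − uv/c²), taking u = β_B and v = β_A.
u' = (0.590 − 0.727) / (1 − (0.727)(0.590)) = -0.1367/0.5713 = -0.2392.
u' = -0.2392 × 3.00 × 10^8 m/s.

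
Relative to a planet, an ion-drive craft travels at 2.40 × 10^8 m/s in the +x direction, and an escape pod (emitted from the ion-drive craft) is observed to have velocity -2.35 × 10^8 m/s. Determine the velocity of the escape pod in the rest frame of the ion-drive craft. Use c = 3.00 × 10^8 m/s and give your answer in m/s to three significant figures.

v = 0.800c, u = -0.783c.
Invert the composition law: u' = (u − v)/(1 − uv/c²).
u' = (-0.783 − 0.800) / (1 − (-0.783)(0.800)) = -1.5833/1.6267 = -0.9734.
u' = -0.9734 × 3.00 × 10^8 m/s.

-2.92 × 10^8 m/s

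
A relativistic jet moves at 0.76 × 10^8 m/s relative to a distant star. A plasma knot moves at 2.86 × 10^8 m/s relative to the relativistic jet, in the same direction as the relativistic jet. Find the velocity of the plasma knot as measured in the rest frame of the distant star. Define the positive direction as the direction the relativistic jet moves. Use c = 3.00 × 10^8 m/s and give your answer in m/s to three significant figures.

2.92 × 10^8 m/s

In units of c (dividing by 3.00 × 10^8 m/s): v = 0.253, u' = 0.953.
u = (u' + v)/(1 + u'v/c²):
u = (0.953 + 0.253) / (1 + 0.953·0.253) = 1.2067/1.2415 = 0.9719
Converting back: u = 0.9719 × 3.00 × 10^8 m/s.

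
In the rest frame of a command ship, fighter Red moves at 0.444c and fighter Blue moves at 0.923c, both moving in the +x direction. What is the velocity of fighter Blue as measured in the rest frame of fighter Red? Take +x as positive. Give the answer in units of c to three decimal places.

β_A = 0.444, β_B = 0.923.
Transform to A's frame with the inverse velocity-addition law: u' = (u − v)/(1 − uv/c²), taking u = β_B and v = β_A.
u' = (0.923 − 0.444) / (1 − (0.444)(0.923)) = 0.4790/0.5902 = 0.8116.

+0.812c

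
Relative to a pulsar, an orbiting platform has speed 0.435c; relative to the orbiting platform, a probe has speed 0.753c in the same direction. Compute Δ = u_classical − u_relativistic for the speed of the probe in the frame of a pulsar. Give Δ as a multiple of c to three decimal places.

Δ = 0.293c

Galilean: u_cl = 0.753 + 0.435 = 1.1880.
Relativistic: u_rel = (0.753 + 0.435) / (1 + 0.753·0.435) = 1.1880/1.3276 = 0.8949.
Δ = 1.1880 − 0.8949 = 0.2931.
(The classical prediction exceeds c; the relativistic result does not.)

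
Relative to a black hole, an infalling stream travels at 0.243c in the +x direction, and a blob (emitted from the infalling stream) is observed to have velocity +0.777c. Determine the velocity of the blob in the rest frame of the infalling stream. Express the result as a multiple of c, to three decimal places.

Invert the composition law: u' = (u − v)/(1 − uv/c²).
u' = (0.777 − 0.243) / (1 − (0.777)(0.243)) = 0.5340/0.8112 = 0.6583.

+0.658c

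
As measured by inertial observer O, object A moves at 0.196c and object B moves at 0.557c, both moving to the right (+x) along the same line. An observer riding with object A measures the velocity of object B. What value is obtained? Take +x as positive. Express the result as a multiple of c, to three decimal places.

β_A = 0.196, β_B = 0.557.
Transform to A's frame with the inverse velocity-addition law: u' = (u − v)/(1 − uv/c²), taking u = β_B and v = β_A.
u' = (0.557 − 0.196) / (1 − (0.196)(0.557)) = 0.3610/0.8908 = 0.4052.

+0.405c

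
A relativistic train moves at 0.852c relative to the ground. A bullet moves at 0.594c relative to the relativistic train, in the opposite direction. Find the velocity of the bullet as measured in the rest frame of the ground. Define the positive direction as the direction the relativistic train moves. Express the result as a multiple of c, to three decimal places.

With v = 0.852 and u' = -0.594 (in units of c),
u = (u' + v)/(1 + u'v/c²):
u = (-0.594 + 0.852) / (1 + (-0.594)·0.852) = 0.2580/0.4939 = 0.5224

+0.522c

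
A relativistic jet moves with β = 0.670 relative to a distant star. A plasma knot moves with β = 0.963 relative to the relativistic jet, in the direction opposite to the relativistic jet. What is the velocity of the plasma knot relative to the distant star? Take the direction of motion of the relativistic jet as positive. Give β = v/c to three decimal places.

With v = 0.670 and u' = -0.963 (in units of c),
u = (u' + v)/(1 + u'v/c²):
u = (-0.963 + 0.670) / (1 + (-0.963)·0.670) = -0.2930/0.3548 = -0.8258
(Galilean addition would give -0.293c.)

β = -0.826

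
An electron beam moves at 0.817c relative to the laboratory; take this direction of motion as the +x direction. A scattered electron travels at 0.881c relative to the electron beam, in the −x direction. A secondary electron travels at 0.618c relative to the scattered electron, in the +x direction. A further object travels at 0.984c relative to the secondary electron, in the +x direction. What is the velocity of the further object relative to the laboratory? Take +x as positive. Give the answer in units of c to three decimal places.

+0.994c

Apply u = (u' + v)/(1 + u'v/c²) successively, working outward toward the laboratory.
Start: velocity of the electron beam relative to the laboratory = 0.8170c.
Compose with the scattered electron (u' = -0.881 in the electron beam frame): u_1 = (-0.881 + 0.817) / (1 + (-0.881)·0.817) = -0.0640/0.2802 = -0.2284.
Compose with the secondary electron (u' = 0.618 in the scattered electron frame): u_2 = (0.618 + (-0.228)) / (1 + 0.618·(-0.228)) = 0.3896/0.8589 = 0.4536.
Compose with the further object (u' = 0.984 in the secondary electron frame): u_3 = (0.984 + 0.454) / (1 + 0.984·0.454) = 1.4376/1.4464 = 0.9940.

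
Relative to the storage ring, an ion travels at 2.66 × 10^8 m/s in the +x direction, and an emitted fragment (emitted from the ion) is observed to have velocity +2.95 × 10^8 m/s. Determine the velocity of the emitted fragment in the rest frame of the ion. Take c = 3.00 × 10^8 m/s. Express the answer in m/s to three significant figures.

+2.26 × 10^8 m/s

v = 0.887c, u = 0.983c.
Invert the composition law: u' = (u − v)/(1 − uv/c²).
u' = (0.983 − 0.887) / (1 − (0.983)(0.887)) = 0.0967/0.1281 = 0.7546.
u' = 0.7546 × 3.00 × 10^8 m/s.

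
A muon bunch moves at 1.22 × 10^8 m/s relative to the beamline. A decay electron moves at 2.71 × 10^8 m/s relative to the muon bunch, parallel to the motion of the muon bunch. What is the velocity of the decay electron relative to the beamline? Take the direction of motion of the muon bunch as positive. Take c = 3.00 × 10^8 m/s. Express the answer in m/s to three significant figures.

In units of c (dividing by 3.00 × 10^8 m/s): v = 0.407, u' = 0.903.
u = (u' + v)/(1 + u'v/c²):
u = (0.903 + 0.407) / (1 + 0.903·0.407) = 1.3100/1.3674 = 0.9581
(Galilean addition would give +1.310c, exceeding c.)
Converting back: u = 0.9581 × 3.00 × 10^8 m/s.

2.87 × 10^8 m/s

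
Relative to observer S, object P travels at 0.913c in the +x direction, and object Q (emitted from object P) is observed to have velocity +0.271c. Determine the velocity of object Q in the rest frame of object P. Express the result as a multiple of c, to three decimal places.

-0.853c

Invert the composition law: u' = (u − v)/(1 − uv/c²).
u' = (0.271 − 0.913) / (1 − (0.271)(0.913)) = -0.6420/0.7526 = -0.8531.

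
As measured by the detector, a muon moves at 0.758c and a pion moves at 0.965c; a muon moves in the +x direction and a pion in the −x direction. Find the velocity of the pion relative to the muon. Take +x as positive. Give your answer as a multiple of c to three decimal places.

-0.995c

β_A = 0.758, β_B = -0.965.
Transform to A's frame with the inverse velocity-addition law: u' = (u − v)/(1 − uv/c²), taking u = β_B and v = β_A.
u' = (-0.965 − 0.758) / (1 − (0.758)(-0.965)) = -1.7230/1.7315 = -0.9951.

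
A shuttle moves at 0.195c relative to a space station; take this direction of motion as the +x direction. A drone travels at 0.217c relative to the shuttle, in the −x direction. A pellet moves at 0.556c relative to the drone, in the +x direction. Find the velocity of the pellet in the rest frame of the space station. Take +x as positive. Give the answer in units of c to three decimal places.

+0.540c

Apply u = (u' + v)/(1 + u'v/c²) successively, working outward toward the space station.
Start: velocity of the shuttle relative to the space station = 0.1950c.
Compose with the drone (u' = -0.217 in the shuttle frame): u_1 = (-0.217 + 0.195) / (1 + (-0.217)·0.195) = -0.0220/0.9577 = -0.0230.
Compose with the pellet (u' = 0.556 in the drone frame): u_2 = (0.556 + (-0.023)) / (1 + 0.556·(-0.023)) = 0.5330/0.9872 = 0.5399.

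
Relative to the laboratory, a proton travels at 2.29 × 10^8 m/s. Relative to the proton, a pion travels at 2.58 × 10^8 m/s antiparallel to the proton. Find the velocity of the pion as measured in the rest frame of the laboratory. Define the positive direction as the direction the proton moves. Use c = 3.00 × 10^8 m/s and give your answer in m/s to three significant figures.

In units of c (dividing by 3.00 × 10^8 m/s): v = 0.763, u' = -0.860.
u = (u' + v)/(1 + u'v/c²):
u = (-0.860 + 0.763) / (1 + (-0.860)·0.763) = -0.0967/0.3435 = -0.2814
Converting back: u = -0.2814 × 3.00 × 10^8 m/s.

-8.44 × 10^7 m/s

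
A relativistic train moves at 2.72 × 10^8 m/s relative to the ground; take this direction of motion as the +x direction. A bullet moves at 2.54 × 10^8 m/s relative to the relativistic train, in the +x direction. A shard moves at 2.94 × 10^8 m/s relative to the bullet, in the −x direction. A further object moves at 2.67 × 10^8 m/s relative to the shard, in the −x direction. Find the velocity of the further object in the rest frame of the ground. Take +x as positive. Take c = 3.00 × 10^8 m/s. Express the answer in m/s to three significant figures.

-2.24 × 10^8 m/s

Apply u = (u' + v)/(1 + u'v/c²) successively, working outward toward the ground.
(Dividing each given speed by c = 3.00 × 10^8 m/s to work in units of c.)
Start: velocity of the relativistic train relative to the ground = 0.9067c.
Compose with the bullet (u' = 0.847 in the relativistic train frame): u_1 = (0.847 + 0.907) / (1 + 0.847·0.907) = 1.7533/1.7676 = 0.9919.
Compose with the shard (u' = -0.980 in the bullet frame): u_2 = (-0.980 + 0.992) / (1 + (-0.980)·0.992) = 0.0119/0.0279 = 0.4261.
Compose with the further object (u' = -0.890 in the shard frame): u_3 = (-0.890 + 0.426) / (1 + (-0.890)·0.426) = -0.4639/0.6207 = -0.7473.
So u = -0.7473 × 3.00 × 10^8 m/s.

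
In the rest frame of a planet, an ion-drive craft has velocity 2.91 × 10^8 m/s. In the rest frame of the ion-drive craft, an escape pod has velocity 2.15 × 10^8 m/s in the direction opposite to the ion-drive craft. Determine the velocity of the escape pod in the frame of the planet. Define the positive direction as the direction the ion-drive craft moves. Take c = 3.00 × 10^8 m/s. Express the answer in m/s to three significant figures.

In units of c (dividing by 3.00 × 10^8 m/s): v = 0.970, u' = -0.717.
u = (u' + v)/(1 + u'v/c²):
u = (-0.717 + 0.970) / (1 + (-0.717)·0.970) = 0.2533/0.3048 = 0.8311
(Galilean addition would give +0.253c.)
Converting back: u = 0.8311 × 3.00 × 10^8 m/s.

+2.49 × 10^8 m/s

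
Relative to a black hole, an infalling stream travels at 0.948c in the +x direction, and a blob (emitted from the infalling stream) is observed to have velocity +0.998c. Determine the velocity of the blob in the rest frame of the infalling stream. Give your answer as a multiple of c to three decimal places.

Invert the composition law: u' = (u − v)/(1 − uv/c²).
u' = (0.998 − 0.948) / (1 − (0.998)(0.948)) = 0.0500/0.0539 = 0.9277.

+0.928c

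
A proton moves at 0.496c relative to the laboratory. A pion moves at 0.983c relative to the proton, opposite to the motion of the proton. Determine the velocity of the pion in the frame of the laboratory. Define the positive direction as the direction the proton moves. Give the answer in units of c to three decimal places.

-0.950c

With v = 0.496 and u' = -0.983 (in units of c),
u = (u' + v)/(1 + u'v/c²):
u = (-0.983 + 0.496) / (1 + (-0.983)·0.496) = -0.4870/0.5124 = -0.9504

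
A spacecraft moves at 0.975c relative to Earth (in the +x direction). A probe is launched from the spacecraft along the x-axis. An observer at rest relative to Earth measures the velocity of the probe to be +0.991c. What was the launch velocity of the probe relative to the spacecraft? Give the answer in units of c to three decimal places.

Invert the composition law: u' = (u − v)/(1 − uv/c²).
u' = (0.991 − 0.975) / (1 − (0.991)(0.975)) = 0.0160/0.0338 = 0.4737.

+0.474c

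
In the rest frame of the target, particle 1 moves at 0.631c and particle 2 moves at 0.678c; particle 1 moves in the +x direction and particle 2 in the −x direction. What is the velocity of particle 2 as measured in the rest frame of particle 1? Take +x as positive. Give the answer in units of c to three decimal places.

β_A = 0.631, β_B = -0.678.
Transform to A's frame with the inverse velocity-addition law: u' = (u − v)/(1 − uv/c²), taking u = β_B and v = β_A.
u' = (-0.678 − 0.631) / (1 − (0.631)(-0.678)) = -1.3090/1.4278 = -0.9168.

-0.917c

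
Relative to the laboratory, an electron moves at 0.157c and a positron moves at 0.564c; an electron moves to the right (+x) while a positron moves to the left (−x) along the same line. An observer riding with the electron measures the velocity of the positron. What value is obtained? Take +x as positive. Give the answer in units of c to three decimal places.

-0.662c

β_A = 0.157, β_B = -0.564.
Transform to A's frame with the inverse velocity-addition law: u' = (u − v)/(1 − uv/c²), taking u = β_B and v = β_A.
u' = (-0.564 − 0.157) / (1 − (0.157)(-0.564)) = -0.7210/1.0885 = -0.6624.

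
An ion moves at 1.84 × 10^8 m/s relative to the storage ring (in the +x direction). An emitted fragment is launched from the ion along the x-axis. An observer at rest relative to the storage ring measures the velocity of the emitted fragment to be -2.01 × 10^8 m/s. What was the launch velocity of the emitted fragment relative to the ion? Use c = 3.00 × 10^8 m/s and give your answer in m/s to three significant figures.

v = 0.613c, u = -0.670c.
Invert the composition law: u' = (u − v)/(1 − uv/c²).
u' = (-0.670 − 0.613) / (1 − (-0.670)(0.613)) = -1.2833/1.4109 = -0.9096.
u' = -0.9096 × 3.00 × 10^8 m/s.

-2.73 × 10^8 m/s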